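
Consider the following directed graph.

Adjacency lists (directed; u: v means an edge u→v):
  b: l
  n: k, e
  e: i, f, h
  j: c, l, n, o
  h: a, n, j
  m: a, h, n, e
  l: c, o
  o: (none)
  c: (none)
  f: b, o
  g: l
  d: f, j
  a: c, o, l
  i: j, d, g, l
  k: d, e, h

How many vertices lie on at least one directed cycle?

7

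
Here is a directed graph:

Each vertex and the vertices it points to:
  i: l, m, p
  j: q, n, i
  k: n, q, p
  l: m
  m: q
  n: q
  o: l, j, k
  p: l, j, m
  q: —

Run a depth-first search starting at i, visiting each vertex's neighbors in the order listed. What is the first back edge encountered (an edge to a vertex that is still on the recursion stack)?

j→i

DFS from i (visiting each vertex's neighbors in the order listed); mark gray on enter, black on exit:
i gray
  l gray
    m gray
      q gray
      q black
    m black
  l black
  i→m: m black — skip
  p gray
    p→l: l black — skip
    j gray
      j→q: q black — skip
      n gray
        n→q: q black — skip
      n black
      j→i: i is gray → back edge
First back edge: j → i.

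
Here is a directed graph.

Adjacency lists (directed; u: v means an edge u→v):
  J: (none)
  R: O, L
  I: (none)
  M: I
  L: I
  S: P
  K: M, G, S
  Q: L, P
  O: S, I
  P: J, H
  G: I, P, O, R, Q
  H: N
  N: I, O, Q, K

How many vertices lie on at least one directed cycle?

9

A vertex is on a directed cycle iff it belongs to a strongly connected component of size ≥ 2 (or has a self-loop).
The vertices on cycles are {G, H, K, N, O, P, Q, R, S} — 9 in total.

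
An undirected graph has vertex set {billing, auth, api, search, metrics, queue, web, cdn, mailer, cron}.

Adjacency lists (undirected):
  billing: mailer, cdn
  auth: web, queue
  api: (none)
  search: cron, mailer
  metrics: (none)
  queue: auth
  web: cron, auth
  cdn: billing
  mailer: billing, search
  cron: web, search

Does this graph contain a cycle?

No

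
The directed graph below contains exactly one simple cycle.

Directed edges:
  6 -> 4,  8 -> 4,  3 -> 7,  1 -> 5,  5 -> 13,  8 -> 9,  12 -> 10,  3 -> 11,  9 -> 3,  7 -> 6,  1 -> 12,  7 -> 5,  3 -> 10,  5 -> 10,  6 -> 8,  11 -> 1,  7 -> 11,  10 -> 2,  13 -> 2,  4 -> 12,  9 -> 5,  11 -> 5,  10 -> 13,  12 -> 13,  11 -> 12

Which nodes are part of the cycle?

3, 6, 7, 8, 9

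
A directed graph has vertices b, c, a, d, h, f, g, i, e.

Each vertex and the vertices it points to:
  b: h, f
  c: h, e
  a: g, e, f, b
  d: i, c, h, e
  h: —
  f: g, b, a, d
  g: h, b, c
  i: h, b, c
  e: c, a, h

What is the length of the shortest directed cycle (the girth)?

2

For each vertex v, BFS finds the shortest path from v back to v.
The shortest such closed walk is a → f → a, length 2.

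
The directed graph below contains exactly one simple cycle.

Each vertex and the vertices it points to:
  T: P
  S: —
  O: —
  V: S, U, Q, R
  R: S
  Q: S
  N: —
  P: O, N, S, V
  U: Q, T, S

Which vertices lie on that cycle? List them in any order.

P, T, U, V

DFS with gray/black marking from U:
U gray
  Q gray
    S gray
    S black
  Q black
  T gray
    P gray
      O gray
      O black
      N gray
      N black
      P→S: S black — skip
      V gray
        V→S: S black — skip
        V→U: U is gray → back edge
Back edge closes the cycle U → T → P → V → U; its vertices are {P, T, U, V}.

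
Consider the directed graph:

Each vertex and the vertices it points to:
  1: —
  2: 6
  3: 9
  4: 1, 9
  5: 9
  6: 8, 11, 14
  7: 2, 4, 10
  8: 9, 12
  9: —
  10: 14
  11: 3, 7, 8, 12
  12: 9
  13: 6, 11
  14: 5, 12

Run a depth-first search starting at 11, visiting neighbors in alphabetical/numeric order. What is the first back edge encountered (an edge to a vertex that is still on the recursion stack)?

6→11

DFS from 11 (visiting neighbors in alphabetical/numeric order); mark gray on enter, black on exit:
11 gray
  3 gray
    9 gray
    9 black
  3 black
  7 gray
    2 gray
      6 gray
        8 gray
          8→9: 9 black — skip
          12 gray
            12→9: 9 black — skip
          12 black
        8 black
        6→11: 11 is gray → back edge
First back edge: 6 → 11.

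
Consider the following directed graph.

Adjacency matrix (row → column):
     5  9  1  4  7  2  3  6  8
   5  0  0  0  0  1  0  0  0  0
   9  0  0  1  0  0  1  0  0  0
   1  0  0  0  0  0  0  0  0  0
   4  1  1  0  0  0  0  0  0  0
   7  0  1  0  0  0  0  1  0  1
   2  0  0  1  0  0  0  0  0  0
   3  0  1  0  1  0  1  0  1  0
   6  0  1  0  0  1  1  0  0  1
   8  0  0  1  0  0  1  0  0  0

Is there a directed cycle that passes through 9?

No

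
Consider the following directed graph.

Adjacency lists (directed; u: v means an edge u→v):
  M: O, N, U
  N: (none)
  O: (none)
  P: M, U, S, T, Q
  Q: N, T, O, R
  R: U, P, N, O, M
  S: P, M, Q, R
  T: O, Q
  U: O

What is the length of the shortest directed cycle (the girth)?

2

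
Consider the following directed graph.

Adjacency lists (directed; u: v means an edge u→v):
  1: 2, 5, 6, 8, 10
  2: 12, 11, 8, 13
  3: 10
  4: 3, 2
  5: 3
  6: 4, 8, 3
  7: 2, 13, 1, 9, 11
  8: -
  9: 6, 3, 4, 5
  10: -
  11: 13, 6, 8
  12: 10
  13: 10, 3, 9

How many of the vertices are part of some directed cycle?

A vertex is on a directed cycle iff it belongs to a strongly connected component of size ≥ 2 (or has a self-loop).
The vertices on cycles are {2, 4, 6, 9, 11, 13} — 6 in total.

6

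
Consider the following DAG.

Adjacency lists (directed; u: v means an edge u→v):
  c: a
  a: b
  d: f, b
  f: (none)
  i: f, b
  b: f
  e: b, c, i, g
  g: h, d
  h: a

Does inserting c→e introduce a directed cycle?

Yes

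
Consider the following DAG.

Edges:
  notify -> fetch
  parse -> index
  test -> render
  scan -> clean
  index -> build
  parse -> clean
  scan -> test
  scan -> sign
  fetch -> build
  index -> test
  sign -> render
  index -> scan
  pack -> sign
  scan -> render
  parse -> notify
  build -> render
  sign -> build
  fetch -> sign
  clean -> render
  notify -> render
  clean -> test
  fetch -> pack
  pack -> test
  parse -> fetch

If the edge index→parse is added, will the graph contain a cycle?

Yes

Adding index→parse creates a cycle iff parse can already reach index.
Path from parse: parse → index.
So parse → … → index → parse is a cycle.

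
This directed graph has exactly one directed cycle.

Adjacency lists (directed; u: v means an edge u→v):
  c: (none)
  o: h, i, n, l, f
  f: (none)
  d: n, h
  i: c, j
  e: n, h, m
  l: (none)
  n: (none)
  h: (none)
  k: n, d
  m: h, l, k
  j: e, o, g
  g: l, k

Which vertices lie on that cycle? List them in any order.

DFS with gray/black marking from j:
j gray
  e gray
    n gray
    n black
    h gray
    h black
    m gray
      m→h: h black — skip
      l gray
      l black
      k gray
        k→n: n black — skip
        d gray
          d→n: n black — skip
          d→h: h black — skip
        d black
      k black
    m black
  e black
  o gray
    o→h: h black — skip
    i gray
      c gray
      c black
      i→j: j is gray → back edge
Back edge closes the cycle j → o → i → j; its vertices are {i, j, o}.

i, j, o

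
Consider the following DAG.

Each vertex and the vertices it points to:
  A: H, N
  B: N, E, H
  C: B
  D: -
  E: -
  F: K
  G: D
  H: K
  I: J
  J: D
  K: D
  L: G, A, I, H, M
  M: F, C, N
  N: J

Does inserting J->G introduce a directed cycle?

No

Adding J→G creates a cycle iff G can already reach J.
Explore from G: no path reaches J. The graph stays acyclic.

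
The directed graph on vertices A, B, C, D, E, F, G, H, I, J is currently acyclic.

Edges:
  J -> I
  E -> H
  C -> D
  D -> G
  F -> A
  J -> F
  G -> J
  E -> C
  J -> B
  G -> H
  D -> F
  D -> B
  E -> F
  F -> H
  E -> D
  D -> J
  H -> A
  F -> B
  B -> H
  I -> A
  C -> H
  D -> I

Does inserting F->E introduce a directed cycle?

Yes

Adding F→E creates a cycle iff E can already reach F.
Path from E: E → F.
So E → … → F → E is a cycle.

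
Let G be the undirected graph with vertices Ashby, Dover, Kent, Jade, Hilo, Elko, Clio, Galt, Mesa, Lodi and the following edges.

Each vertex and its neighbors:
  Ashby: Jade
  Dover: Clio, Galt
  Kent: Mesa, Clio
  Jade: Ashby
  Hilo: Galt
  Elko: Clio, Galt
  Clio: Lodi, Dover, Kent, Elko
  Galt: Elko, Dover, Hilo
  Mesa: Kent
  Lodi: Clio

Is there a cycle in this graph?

Yes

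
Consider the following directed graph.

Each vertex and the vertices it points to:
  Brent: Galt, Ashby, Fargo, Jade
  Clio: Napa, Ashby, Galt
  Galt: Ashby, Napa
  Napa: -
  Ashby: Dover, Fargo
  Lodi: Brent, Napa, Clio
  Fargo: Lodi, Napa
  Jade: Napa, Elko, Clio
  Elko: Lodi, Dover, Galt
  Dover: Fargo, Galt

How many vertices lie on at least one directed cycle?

A vertex is on a directed cycle iff it belongs to a strongly connected component of size ≥ 2 (or has a self-loop).
The vertices on cycles are {Clio, Elko, Galt, Jade, Lodi, Ashby, Brent, Dover, Fargo} — 9 in total.

9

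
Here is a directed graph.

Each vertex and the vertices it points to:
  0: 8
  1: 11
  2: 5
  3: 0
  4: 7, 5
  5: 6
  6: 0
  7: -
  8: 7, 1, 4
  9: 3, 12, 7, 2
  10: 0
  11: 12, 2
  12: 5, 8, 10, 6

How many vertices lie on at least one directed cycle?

10

A vertex is on a directed cycle iff it belongs to a strongly connected component of size ≥ 2 (or has a self-loop).
The vertices on cycles are {0, 1, 2, 4, 5, 6, 8, 10, 11, 12} — 10 in total.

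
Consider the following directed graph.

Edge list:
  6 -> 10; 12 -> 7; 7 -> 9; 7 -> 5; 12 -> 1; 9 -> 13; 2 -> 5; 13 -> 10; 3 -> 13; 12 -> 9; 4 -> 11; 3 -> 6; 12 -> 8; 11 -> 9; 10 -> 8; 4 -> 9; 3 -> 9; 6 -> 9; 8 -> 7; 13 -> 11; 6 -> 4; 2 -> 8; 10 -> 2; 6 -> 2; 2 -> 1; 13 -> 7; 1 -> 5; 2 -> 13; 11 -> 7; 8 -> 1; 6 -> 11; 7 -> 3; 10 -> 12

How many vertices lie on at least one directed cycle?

11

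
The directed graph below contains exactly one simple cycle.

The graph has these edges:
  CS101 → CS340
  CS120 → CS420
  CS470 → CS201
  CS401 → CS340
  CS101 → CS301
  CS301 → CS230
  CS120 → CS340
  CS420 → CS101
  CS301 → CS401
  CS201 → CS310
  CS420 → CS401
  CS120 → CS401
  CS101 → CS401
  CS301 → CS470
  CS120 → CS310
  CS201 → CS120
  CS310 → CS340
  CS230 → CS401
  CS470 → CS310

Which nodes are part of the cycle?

CS101, CS120, CS201, CS301, CS420, CS470

DFS with gray/black marking from CS101:
CS101 gray
  CS340 gray
  CS340 black
  CS301 gray
    CS230 gray
      CS401 gray
        CS401→CS340: CS340 black — skip
      CS401 black
    CS230 black
    CS470 gray
      CS310 gray
        CS310→CS340: CS340 black — skip
      CS310 black
      CS201 gray
        CS201→CS310: CS310 black — skip
        CS120 gray
          CS420 gray
            CS420→CS101: CS101 is gray → back edge
Back edge closes the cycle CS101 → CS301 → CS470 → CS201 → CS120 → CS420 → CS101; its vertices are {CS101, CS120, CS201, CS301, CS420, CS470}.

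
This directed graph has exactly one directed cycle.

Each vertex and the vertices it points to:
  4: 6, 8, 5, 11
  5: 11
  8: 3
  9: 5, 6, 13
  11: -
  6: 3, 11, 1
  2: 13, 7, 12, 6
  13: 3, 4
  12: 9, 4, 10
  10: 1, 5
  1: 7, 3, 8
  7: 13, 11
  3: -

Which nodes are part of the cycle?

1, 4, 6, 7, 13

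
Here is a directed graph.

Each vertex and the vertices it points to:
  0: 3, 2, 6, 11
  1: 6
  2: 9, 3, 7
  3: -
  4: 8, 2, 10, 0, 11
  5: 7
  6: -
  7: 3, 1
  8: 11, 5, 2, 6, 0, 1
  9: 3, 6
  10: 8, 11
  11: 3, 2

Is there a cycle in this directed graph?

No

DFS with white/gray/black marking, starting from 9:
9 gray
  3 gray
  3 black
  6 gray
  6 black
9 black
0 gray
  0→3: 3 black — skip
  2 gray
    2→9: 9 black — skip
    2→3: 3 black — skip
    7 gray
      7→3: 3 black — skip
      1 gray
        1→6: 6 black — skip
      1 black
    7 black
  2 black
  0→6: 6 black — skip
  11 gray
    11→3: 3 black — skip
    11→2: 2 black — skip
  11 black
0 black
4 gray
  8 gray
    8→11: 11 black — skip
    5 gray
      5→7: 7 black — skip
    5 black
    8→2: 2 black — skip
    8→6: 6 black — skip
    8→0: 0 black — skip
    8→1: 1 black — skip
  8 black
  4→2: 2 black — skip
  10 gray
    10→8: 8 black — skip
    10→11: 11 black — skip
  10 black
  4→0: 0 black — skip
  4→11: 11 black — skip
4 black
Every edge goes to a white or black vertex — no back edge, so the graph is acyclic.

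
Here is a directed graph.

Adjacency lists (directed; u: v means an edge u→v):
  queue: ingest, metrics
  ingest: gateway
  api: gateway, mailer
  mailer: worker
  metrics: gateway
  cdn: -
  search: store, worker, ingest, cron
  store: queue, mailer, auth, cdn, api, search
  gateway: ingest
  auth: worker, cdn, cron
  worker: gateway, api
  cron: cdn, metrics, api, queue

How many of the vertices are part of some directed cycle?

7

A vertex is on a directed cycle iff it belongs to a strongly connected component of size ≥ 2 (or has a self-loop).
The vertices on cycles are {api, store, ingest, mailer, search, worker, gateway} — 7 in total.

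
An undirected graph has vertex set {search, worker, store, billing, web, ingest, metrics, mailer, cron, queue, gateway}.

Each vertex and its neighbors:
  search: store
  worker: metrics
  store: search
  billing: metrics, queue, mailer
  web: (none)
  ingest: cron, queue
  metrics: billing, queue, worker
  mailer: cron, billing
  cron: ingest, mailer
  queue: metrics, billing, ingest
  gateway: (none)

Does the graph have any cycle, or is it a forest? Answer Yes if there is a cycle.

DFS, tracking each vertex's parent; an edge to a visited non-parent vertex closes a cycle.
Start from mailer:
visit mailer (parent –)
  visit cron (parent mailer)
    visit ingest (parent cron)
      ingest–cron: parent, skip
      visit queue (parent ingest)
        visit metrics (parent queue)
          visit billing (parent metrics)
            billing–metrics: parent, skip
            billing–queue: queue visited and ≠ parent → cycle
Cycle: queue – metrics – billing – queue.

Yes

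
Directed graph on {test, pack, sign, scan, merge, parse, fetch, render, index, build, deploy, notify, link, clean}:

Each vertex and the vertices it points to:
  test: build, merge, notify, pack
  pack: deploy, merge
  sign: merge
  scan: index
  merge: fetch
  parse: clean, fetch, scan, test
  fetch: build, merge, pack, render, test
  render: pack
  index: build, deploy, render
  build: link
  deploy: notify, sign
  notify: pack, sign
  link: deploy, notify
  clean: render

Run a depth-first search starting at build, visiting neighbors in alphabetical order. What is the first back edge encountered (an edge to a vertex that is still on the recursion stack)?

DFS from build (visiting neighbors in alphabetical order); mark gray on enter, black on exit:
build gray
  link gray
    deploy gray
      notify gray
        pack gray
          pack→deploy: deploy is gray → back edge
First back edge: pack → deploy.

pack->deploy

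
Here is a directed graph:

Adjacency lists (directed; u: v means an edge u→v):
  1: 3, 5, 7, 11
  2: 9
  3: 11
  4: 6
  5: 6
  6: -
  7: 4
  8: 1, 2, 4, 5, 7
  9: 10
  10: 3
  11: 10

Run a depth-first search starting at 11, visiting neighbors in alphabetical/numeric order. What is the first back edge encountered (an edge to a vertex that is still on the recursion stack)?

DFS from 11 (visiting neighbors in alphabetical/numeric order); mark gray on enter, black on exit:
11 gray
  10 gray
    3 gray
      3→11: 11 is gray → back edge
First back edge: 3 → 11.

3→11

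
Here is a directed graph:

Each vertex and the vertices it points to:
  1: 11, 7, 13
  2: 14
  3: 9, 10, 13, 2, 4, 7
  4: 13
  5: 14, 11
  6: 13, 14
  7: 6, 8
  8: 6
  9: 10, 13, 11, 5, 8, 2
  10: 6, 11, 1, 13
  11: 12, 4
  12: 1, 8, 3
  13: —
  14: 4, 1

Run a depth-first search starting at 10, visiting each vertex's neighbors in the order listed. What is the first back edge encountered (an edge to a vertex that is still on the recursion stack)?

DFS from 10 (visiting each vertex's neighbors in the order listed); mark gray on enter, black on exit:
10 gray
  6 gray
    13 gray
    13 black
    14 gray
      4 gray
        4→13: 13 black — skip
      4 black
      1 gray
        11 gray
          12 gray
            12→1: 1 is gray → back edge
First back edge: 12 → 1.

12->1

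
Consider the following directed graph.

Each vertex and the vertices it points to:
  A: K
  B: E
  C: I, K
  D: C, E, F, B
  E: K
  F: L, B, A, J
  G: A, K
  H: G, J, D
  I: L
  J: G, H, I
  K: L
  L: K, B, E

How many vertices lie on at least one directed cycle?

8

A vertex is on a directed cycle iff it belongs to a strongly connected component of size ≥ 2 (or has a self-loop).
The vertices on cycles are {B, D, E, F, H, J, K, L} — 8 in total.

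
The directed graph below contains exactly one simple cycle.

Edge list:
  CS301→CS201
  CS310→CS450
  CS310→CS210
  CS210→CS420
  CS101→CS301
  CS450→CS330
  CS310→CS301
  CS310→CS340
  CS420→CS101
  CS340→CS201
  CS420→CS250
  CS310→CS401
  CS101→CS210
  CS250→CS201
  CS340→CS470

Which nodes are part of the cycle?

CS101, CS210, CS420

DFS with gray/black marking from CS210:
CS210 gray
  CS420 gray
    CS101 gray
      CS301 gray
        CS201 gray
        CS201 black
      CS301 black
      CS101→CS210: CS210 is gray → back edge
Back edge closes the cycle CS210 → CS420 → CS101 → CS210; its vertices are {CS101, CS210, CS420}.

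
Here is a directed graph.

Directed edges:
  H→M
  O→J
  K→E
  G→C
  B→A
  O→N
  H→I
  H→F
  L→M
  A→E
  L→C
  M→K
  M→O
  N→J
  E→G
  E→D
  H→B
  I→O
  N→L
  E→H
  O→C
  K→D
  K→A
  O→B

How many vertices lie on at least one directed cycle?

A vertex is on a directed cycle iff it belongs to a strongly connected component of size ≥ 2 (or has a self-loop).
The vertices on cycles are {A, B, E, H, I, K, L, M, N, O} — 10 in total.

10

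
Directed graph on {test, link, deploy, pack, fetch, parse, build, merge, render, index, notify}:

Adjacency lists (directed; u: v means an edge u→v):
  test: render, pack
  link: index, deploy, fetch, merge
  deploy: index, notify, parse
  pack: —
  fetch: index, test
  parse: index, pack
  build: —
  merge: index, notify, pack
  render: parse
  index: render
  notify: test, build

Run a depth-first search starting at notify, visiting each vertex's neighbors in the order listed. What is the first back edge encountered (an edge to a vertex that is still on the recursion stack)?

index→render

DFS from notify (visiting each vertex's neighbors in the order listed); mark gray on enter, black on exit:
notify gray
  test gray
    render gray
      parse gray
        index gray
          index→render: render is gray → back edge
First back edge: index → render.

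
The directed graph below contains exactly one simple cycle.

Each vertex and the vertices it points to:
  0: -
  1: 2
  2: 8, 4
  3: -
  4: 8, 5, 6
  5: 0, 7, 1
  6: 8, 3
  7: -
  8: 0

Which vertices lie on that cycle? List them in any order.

DFS with gray/black marking from 4:
4 gray
  8 gray
    0 gray
    0 black
  8 black
  5 gray
    5→0: 0 black — skip
    7 gray
    7 black
    1 gray
      2 gray
        2→8: 8 black — skip
        2→4: 4 is gray → back edge
Back edge closes the cycle 4 → 5 → 1 → 2 → 4; its vertices are {1, 2, 4, 5}.

1, 2, 4, 5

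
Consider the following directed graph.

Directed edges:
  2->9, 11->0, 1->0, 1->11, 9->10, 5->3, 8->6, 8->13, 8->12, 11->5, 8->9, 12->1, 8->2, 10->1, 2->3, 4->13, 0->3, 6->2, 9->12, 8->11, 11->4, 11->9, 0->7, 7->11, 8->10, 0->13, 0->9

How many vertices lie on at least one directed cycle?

7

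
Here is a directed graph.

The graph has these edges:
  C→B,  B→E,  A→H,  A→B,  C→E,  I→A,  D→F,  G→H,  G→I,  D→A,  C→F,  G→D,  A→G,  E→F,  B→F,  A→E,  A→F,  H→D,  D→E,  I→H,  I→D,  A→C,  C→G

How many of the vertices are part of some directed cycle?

6

A vertex is on a directed cycle iff it belongs to a strongly connected component of size ≥ 2 (or has a self-loop).
The vertices on cycles are {A, C, D, G, H, I} — 6 in total.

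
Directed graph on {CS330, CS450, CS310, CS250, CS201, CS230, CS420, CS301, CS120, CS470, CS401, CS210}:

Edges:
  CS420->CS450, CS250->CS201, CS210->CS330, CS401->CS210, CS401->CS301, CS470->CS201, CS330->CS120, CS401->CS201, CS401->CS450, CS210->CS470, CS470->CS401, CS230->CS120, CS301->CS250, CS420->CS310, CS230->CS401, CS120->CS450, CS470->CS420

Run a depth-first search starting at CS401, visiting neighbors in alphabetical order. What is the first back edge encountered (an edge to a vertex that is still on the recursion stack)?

CS470→CS401

DFS from CS401 (visiting neighbors in alphabetical order); mark gray on enter, black on exit:
CS401 gray
  CS201 gray
  CS201 black
  CS210 gray
    CS330 gray
      CS120 gray
        CS450 gray
        CS450 black
      CS120 black
    CS330 black
    CS470 gray
      CS470→CS201: CS201 black — skip
      CS470→CS401: CS401 is gray → back edge
First back edge: CS470 → CS401.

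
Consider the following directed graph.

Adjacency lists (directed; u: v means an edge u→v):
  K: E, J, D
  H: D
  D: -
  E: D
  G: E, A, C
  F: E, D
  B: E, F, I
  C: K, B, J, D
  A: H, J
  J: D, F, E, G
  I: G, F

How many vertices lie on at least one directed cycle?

A vertex is on a directed cycle iff it belongs to a strongly connected component of size ≥ 2 (or has a self-loop).
The vertices on cycles are {A, B, C, G, I, J, K} — 7 in total.

7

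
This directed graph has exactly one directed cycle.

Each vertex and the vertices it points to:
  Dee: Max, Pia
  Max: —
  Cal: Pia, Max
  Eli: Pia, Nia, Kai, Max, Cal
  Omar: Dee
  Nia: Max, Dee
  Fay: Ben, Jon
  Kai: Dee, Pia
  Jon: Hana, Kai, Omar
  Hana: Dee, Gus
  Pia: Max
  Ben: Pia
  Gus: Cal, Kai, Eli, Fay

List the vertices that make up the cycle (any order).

Fay, Gus, Jon, Hana

DFS with gray/black marking from Fay:
Fay gray
  Ben gray
    Pia gray
      Max gray
      Max black
    Pia black
  Ben black
  Jon gray
    Hana gray
      Dee gray
        Dee→Max: Max black — skip
        Dee→Pia: Pia black — skip
      Dee black
      Gus gray
        Cal gray
          Cal→Pia: Pia black — skip
          Cal→Max: Max black — skip
        Cal black
        Kai gray
          Kai→Dee: Dee black — skip
          Kai→Pia: Pia black — skip
        Kai black
        Eli gray
          Eli→Pia: Pia black — skip
          Nia gray
            Nia→Max: Max black — skip
            Nia→Dee: Dee black — skip
          Nia black
          Eli→Kai: Kai black — skip
          Eli→Max: Max black — skip
          Eli→Cal: Cal black — skip
        Eli black
        Gus→Fay: Fay is gray → back edge
Back edge closes the cycle Fay → Jon → Hana → Gus → Fay; its vertices are {Fay, Gus, Jon, Hana}.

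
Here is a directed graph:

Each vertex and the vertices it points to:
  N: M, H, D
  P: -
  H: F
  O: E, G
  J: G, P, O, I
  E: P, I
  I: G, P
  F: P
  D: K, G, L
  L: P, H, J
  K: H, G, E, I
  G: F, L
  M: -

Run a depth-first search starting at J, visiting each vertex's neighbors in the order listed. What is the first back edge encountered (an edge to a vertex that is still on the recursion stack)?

L→J

DFS from J (visiting each vertex's neighbors in the order listed); mark gray on enter, black on exit:
J gray
  G gray
    F gray
      P gray
      P black
    F black
    L gray
      L→P: P black — skip
      H gray
        H→F: F black — skip
      H black
      L→J: J is gray → back edge
First back edge: L → J.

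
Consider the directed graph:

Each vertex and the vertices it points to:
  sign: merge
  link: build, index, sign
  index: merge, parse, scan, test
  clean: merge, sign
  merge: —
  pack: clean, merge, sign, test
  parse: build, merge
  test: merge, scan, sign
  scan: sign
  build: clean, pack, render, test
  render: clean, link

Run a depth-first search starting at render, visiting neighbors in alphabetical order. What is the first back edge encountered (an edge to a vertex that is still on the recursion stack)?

build->render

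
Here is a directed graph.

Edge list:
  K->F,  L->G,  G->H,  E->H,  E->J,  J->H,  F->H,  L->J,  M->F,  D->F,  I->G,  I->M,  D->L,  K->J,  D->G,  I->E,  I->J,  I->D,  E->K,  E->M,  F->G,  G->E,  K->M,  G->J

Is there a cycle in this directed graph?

Yes

DFS with white/gray/black marking, starting from L:
L gray
  J gray
    H gray
    H black
  J black
  G gray
    G→J: J black — skip
    E gray
      E→J: J black — skip
      E→H: H black — skip
      K gray
        M gray
          F gray
            F→H: H black — skip
            F→G: G is gray → back edge
Back edge found, so a cycle exists: G → E → K → M → F → G.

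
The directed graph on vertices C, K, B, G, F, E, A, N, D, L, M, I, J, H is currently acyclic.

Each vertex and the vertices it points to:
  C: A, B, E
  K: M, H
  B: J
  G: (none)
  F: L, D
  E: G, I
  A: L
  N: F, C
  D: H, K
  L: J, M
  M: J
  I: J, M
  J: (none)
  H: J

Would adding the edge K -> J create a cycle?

No

Adding K→J creates a cycle iff J can already reach K.
Explore from J: no path reaches K. The graph stays acyclic.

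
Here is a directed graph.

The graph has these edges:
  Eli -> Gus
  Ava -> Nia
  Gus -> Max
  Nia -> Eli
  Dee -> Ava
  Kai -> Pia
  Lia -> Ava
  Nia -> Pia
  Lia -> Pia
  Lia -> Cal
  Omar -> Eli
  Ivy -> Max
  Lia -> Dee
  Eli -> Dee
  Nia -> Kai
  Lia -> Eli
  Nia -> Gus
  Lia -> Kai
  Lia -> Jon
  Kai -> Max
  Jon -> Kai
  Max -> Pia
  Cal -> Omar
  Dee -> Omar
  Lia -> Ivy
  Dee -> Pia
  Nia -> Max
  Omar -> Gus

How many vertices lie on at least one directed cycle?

A vertex is on a directed cycle iff it belongs to a strongly connected component of size ≥ 2 (or has a self-loop).
The vertices on cycles are {Ava, Dee, Eli, Nia, Omar} — 5 in total.

5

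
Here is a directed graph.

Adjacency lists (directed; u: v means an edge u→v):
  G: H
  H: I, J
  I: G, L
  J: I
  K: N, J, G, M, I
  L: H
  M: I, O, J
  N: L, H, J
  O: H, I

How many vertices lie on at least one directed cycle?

5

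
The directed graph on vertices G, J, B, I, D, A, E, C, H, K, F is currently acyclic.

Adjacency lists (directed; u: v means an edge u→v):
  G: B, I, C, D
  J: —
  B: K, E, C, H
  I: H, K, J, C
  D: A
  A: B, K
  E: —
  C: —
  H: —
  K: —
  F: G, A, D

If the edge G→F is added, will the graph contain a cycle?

Adding G→F creates a cycle iff F can already reach G.
Path from F: F → G.
So F → … → G → F is a cycle.

Yes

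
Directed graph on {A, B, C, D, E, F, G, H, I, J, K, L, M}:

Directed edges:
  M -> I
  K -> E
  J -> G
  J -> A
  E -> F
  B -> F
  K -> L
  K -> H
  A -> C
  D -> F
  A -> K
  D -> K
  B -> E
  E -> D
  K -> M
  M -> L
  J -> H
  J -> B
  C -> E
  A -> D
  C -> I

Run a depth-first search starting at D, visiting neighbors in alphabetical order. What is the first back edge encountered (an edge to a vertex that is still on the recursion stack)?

E->D

DFS from D (visiting neighbors in alphabetical order); mark gray on enter, black on exit:
D gray
  F gray
  F black
  K gray
    E gray
      E→D: D is gray → back edge
First back edge: E → D.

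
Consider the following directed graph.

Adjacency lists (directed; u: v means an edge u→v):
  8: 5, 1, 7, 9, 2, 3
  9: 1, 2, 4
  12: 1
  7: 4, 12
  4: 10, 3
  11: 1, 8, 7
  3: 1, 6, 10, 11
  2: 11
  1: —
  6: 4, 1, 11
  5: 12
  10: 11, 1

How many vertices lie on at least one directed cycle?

9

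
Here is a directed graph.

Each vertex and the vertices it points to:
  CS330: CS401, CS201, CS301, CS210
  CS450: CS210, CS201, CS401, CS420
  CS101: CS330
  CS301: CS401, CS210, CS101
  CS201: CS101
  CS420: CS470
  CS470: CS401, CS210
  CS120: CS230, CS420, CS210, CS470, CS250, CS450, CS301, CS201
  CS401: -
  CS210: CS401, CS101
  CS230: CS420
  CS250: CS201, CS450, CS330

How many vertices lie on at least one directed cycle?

A vertex is on a directed cycle iff it belongs to a strongly connected component of size ≥ 2 (or has a self-loop).
The vertices on cycles are {CS101, CS201, CS210, CS301, CS330} — 5 in total.

5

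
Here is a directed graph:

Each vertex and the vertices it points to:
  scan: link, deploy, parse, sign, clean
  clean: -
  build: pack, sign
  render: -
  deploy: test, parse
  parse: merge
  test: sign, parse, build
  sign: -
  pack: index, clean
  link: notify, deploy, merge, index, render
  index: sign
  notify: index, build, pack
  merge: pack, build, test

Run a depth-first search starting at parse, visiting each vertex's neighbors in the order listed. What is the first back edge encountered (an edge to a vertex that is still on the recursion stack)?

test->parse

DFS from parse (visiting each vertex's neighbors in the order listed); mark gray on enter, black on exit:
parse gray
  merge gray
    pack gray
      index gray
        sign gray
        sign black
      index black
      clean gray
      clean black
    pack black
    build gray
      build→pack: pack black — skip
      build→sign: sign black — skip
    build black
    test gray
      test→sign: sign black — skip
      test→parse: parse is gray → back edge
First back edge: test → parse.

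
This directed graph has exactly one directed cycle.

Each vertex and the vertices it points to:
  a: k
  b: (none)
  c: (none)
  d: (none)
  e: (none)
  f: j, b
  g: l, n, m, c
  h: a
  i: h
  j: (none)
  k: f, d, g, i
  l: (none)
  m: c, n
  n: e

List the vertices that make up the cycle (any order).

a, h, i, k

DFS with gray/black marking from k:
k gray
  f gray
    j gray
    j black
    b gray
    b black
  f black
  d gray
  d black
  g gray
    l gray
    l black
    n gray
      e gray
      e black
    n black
    m gray
      c gray
      c black
      m→n: n black — skip
    m black
    g→c: c black — skip
  g black
  i gray
    h gray
      a gray
        a→k: k is gray → back edge
Back edge closes the cycle k → i → h → a → k; its vertices are {a, h, i, k}.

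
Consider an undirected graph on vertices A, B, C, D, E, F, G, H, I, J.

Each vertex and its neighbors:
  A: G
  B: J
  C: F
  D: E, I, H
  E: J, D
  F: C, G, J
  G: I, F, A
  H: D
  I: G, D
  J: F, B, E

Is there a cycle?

Yes

DFS, tracking each vertex's parent; an edge to a visited non-parent vertex closes a cycle.
Start from E:
visit E (parent –)
  visit J (parent E)
    visit F (parent J)
      visit C (parent F)
        C–F: parent, skip
      visit G (parent F)
        visit I (parent G)
          I–G: parent, skip
          visit D (parent I)
            D–E: E visited and ≠ parent → cycle
Cycle: E – J – F – G – I – D – E.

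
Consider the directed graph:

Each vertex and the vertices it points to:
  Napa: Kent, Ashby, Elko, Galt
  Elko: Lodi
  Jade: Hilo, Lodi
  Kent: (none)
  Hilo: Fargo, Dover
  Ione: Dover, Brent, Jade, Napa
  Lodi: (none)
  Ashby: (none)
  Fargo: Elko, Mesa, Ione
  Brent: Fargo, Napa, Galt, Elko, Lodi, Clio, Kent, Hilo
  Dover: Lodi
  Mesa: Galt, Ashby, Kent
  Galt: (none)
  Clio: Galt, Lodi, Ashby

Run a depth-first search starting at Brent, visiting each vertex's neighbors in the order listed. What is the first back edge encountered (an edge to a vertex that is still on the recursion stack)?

Ione→Brent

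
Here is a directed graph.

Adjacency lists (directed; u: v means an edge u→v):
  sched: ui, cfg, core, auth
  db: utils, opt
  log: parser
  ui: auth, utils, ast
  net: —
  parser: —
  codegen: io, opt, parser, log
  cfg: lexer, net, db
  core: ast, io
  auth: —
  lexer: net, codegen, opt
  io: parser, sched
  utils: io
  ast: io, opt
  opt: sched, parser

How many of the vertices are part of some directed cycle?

11

A vertex is on a directed cycle iff it belongs to a strongly connected component of size ≥ 2 (or has a self-loop).
The vertices on cycles are {db, io, ui, ast, cfg, opt, core, lexer, sched, utils, codegen} — 11 in total.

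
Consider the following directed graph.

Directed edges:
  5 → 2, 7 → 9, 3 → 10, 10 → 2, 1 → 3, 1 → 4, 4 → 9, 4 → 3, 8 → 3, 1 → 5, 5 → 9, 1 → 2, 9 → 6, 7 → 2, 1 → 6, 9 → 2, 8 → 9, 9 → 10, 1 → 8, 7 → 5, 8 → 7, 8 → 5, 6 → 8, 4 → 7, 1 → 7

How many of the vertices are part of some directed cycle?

5

A vertex is on a directed cycle iff it belongs to a strongly connected component of size ≥ 2 (or has a self-loop).
The vertices on cycles are {5, 6, 7, 8, 9} — 5 in total.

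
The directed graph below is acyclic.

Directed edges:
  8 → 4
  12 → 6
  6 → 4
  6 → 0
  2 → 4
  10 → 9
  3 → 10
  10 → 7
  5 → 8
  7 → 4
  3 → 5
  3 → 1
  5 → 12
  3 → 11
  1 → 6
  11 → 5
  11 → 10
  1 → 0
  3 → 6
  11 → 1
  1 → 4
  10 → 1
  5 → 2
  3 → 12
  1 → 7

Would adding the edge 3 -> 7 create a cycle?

No

Adding 3→7 creates a cycle iff 7 can already reach 3.
Explore from 7: no path reaches 3. The graph stays acyclic.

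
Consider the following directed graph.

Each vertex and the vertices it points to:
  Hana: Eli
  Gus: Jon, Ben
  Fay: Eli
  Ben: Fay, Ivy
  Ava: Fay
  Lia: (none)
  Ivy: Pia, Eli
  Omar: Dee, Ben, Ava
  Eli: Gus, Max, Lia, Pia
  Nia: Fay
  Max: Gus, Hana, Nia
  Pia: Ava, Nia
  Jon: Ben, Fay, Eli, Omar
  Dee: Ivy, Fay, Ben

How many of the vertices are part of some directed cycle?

13

A vertex is on a directed cycle iff it belongs to a strongly connected component of size ≥ 2 (or has a self-loop).
The vertices on cycles are {Ava, Ben, Dee, Eli, Fay, Gus, Ivy, Jon, Max, Nia, Pia, Hana, Omar} — 13 in total.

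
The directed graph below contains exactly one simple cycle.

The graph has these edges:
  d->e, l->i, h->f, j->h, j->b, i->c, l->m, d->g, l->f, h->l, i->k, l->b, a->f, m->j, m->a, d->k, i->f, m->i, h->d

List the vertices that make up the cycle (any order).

DFS with gray/black marking from h:
h gray
  d gray
    e gray
    e black
    k gray
    k black
    g gray
    g black
  d black
  f gray
  f black
  l gray
    m gray
      i gray
        i→f: f black — skip
        c gray
        c black
        i→k: k black — skip
      i black
      a gray
        a→f: f black — skip
      a black
      j gray
        b gray
        b black
        j→h: h is gray → back edge
Back edge closes the cycle h → l → m → j → h; its vertices are {h, j, l, m}.

h, j, l, m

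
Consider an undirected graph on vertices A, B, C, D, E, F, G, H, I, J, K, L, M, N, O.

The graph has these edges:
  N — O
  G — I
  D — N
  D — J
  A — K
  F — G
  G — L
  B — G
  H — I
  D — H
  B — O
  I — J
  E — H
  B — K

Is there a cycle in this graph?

DFS, tracking each vertex's parent; an edge to a visited non-parent vertex closes a cycle.
Start from G:
visit G (parent –)
  visit L (parent G)
    L–G: parent, skip
  visit B (parent G)
    B–G: parent, skip
    visit K (parent B)
      K–B: parent, skip
      visit A (parent K)
        A–K: parent, skip
    visit O (parent B)
      O–B: parent, skip
      visit N (parent O)
        visit D (parent N)
          D–N: parent, skip
          visit H (parent D)
            H–D: parent, skip
            visit I (parent H)
              I–G: G visited and ≠ parent → cycle
Cycle: G – B – O – N – D – H – I – G.

Yes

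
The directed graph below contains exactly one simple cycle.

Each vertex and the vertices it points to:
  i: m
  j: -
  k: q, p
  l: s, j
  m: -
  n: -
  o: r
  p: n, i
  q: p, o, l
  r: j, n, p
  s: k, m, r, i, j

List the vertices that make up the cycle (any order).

k, l, q, s

DFS with gray/black marking from q:
q gray
  p gray
    n gray
    n black
    i gray
      m gray
      m black
    i black
  p black
  o gray
    r gray
      j gray
      j black
      r→n: n black — skip
      r→p: p black — skip
    r black
  o black
  l gray
    s gray
      k gray
        k→q: q is gray → back edge
Back edge closes the cycle q → l → s → k → q; its vertices are {k, l, q, s}.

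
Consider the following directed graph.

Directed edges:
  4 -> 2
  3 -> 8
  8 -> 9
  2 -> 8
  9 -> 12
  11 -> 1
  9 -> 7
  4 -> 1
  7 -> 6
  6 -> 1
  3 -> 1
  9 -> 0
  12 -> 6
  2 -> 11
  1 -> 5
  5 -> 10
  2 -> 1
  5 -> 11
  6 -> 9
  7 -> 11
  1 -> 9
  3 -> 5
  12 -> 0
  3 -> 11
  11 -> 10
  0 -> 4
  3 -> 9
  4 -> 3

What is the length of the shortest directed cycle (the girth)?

For each vertex v, BFS finds the shortest path from v back to v.
The shortest such closed walk is 9 → 7 → 6 → 9, length 3.

3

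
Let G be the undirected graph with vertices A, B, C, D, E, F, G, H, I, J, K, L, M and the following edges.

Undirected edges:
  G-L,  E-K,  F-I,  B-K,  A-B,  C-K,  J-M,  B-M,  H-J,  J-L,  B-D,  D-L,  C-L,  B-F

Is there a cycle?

DFS, tracking each vertex's parent; an edge to a visited non-parent vertex closes a cycle.
Start from A:
visit A (parent –)
  visit B (parent A)
    visit K (parent B)
      K–B: parent, skip
      visit C (parent K)
        C–K: parent, skip
        visit L (parent C)
          L–C: parent, skip
          visit G (parent L)
            G–L: parent, skip
          visit J (parent L)
            visit M (parent J)
              M–J: parent, skip
              M–B: B visited and ≠ parent → cycle
Cycle: B – K – C – L – J – M – B.

Yes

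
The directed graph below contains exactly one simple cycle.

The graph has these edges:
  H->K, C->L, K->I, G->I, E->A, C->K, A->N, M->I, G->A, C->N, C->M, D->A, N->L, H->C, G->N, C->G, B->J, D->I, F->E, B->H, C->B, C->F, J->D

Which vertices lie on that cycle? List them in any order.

B, C, H

DFS with gray/black marking from C:
C gray
  L gray
  L black
  B gray
    J gray
      D gray
        A gray
          N gray
            N→L: L black — skip
          N black
        A black
        I gray
        I black
      D black
    J black
    H gray
      K gray
        K→I: I black — skip
      K black
      H→C: C is gray → back edge
Back edge closes the cycle C → B → H → C; its vertices are {B, C, H}.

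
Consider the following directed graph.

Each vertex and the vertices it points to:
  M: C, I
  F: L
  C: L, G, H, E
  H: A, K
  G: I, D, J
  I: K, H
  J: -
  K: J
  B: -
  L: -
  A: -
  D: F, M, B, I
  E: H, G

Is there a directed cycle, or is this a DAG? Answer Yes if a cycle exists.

Yes

DFS with white/gray/black marking, starting from A:
A gray
A black
M gray
  C gray
    L gray
    L black
    G gray
      I gray
        K gray
          J gray
          J black
        K black
        H gray
          H→A: A black — skip
          H→K: K black — skip
        H black
      I black
      D gray
        F gray
          F→L: L black — skip
        F black
        D→M: M is gray → back edge
Back edge found, so a cycle exists: M → C → G → D → M.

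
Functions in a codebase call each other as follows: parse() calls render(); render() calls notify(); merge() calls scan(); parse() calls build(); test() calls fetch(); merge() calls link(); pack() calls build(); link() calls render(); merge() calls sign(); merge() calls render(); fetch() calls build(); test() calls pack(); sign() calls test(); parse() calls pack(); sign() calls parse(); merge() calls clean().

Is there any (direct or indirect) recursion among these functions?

No

DFS with white/gray/black marking, starting from clean:
clean gray
clean black
test gray
  pack gray
    build gray
    build black
  pack black
  fetch gray
    fetch→build: build black — skip
  fetch black
test black
sign gray
  parse gray
    parse→build: build black — skip
    parse→pack: pack black — skip
    render gray
      notify gray
      notify black
    render black
  parse black
  sign→test: test black — skip
sign black
scan gray
scan black
link gray
  link→render: render black — skip
link black
merge gray
  merge→link: link black — skip
  merge→scan: scan black — skip
  merge→render: render black — skip
  merge→sign: sign black — skip
  merge→clean: clean black — skip
merge black
Every edge goes to a white or black vertex — no back edge, so the graph is acyclic.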